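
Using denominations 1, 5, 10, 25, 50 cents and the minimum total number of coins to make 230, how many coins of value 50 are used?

Use the largest denomination that fits, subtract, and repeat.
230 − 4×50→30 − 1×25→5 − 1×5→0
Count of 50: 4

4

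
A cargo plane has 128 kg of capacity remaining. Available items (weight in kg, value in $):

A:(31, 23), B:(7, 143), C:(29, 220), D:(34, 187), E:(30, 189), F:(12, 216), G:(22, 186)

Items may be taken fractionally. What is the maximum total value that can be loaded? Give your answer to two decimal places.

Sort by value per unit weight and fill in that order.
Ratios (sorted): B 20.43, F 18.00, G 8.45, C 7.59, E 6.30, D 5.50, A 0.74
take B (7 @ 143); take F (12 @ 216); take G (22 @ 186); take C (29 @ 220); take E (30 @ 189); take 28/34 of D → 154.00. Capacity used 128/128.
Total value = 1108.00

1108.00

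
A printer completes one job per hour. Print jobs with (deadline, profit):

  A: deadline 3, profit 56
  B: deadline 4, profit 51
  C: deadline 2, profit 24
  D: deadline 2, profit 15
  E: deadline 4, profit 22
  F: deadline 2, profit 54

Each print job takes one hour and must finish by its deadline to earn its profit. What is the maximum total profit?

By profit: A(d3,56), F(d2,54), B(d4,51), C(d2,24), E(d4,22), D(d2,15)
A→slot 3; F→slot 2; B→slot 4; C→slot 1; E skipped; D skipped.
Profit = 24 + 54 + 56 + 51 = 185

185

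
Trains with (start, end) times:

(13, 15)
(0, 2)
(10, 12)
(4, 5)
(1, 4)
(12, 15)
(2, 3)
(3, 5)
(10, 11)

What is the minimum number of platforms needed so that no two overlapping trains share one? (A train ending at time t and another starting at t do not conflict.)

2

starts: [0, 1, 2, 3, 4, 10, 10, 12, 13]
ends:   [2, 3, 4, 5, 5, 11, 12, 15, 15]
s0→1 s1→2  — peak 2.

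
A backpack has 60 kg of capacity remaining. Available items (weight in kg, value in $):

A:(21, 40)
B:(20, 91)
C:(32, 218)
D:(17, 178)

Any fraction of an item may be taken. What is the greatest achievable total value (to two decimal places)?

Order: D (178/17=10.47) > C (218/32=6.81) > B (91/20=4.55) > A (40/21=1.90)
Fill: take D (17 @ 178) → take C (32 @ 218) → take 11/20 of B → 50.05; 60/60 used.
Total value = 446.05

446.05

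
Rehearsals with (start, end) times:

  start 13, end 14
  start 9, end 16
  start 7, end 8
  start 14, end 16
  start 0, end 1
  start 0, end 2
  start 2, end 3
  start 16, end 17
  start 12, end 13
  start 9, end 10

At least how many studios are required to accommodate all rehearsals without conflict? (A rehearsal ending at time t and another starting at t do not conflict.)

2

Events (time:±→running): 0:+→1 0:+→2 … peak 2.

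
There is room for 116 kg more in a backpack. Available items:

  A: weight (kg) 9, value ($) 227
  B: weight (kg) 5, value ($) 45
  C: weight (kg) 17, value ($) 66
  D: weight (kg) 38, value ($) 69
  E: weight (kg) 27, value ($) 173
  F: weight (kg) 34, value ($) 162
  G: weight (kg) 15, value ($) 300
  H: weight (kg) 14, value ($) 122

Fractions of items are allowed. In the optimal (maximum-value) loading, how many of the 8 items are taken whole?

6

Sort by value per unit weight and fill in that order.
Order: A (227/9=25.22) > G (300/15=20.00) > B (45/5=9.00) > H (122/14=8.71) > E (173/27=6.41) > F (162/34=4.76) > C (66/17=3.88) > D (69/38=1.82)
Fill: take A (9 @ 227) → take G (15 @ 300) → take B (5 @ 45) → take H (14 @ 122) → take E (27 @ 173) → take F (34 @ 162) → take 12/17 of C → 46.59; 116/116 used.
6 item(s) taken whole; one partial (take 12/17 of C).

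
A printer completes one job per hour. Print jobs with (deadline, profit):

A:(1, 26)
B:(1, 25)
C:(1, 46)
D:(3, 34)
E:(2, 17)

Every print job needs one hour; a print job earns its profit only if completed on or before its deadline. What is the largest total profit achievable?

97

Profit order: C=46 D=34 A=26 B=25 E=17
Assign: C→slot 1, D→slot 3, A skipped, B skipped, E→slot 2.
Slots: [1:C] [2:E] [3:D]
Profit = 46 + 17 + 34 = 97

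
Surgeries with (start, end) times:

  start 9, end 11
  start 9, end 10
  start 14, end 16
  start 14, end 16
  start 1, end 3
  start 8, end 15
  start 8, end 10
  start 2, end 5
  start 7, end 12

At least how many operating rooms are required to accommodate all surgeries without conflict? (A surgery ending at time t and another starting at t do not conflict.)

5

The answer is the maximum number of intervals overlapping at any instant.
Events (time:±→running): 1:+→1 2:+→2 3:-→1 5:-→0 7:+→1 8:+→2 8:+→3 9:+→4 9:+→5 … peak 5.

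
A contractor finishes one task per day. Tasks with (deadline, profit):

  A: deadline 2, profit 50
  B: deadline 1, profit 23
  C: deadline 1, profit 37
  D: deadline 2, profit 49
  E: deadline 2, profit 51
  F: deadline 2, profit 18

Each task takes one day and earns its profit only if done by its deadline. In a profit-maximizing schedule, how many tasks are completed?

2

Sort by profit descending; place each in the latest free slot ≤ its deadline.
By profit: E(d2,51), A(d2,50), D(d2,49), C(d1,37), B(d1,23), F(d2,18)
E→slot 2; A→slot 1; D skipped; C skipped; B skipped; F skipped.
2 of 6 scheduled.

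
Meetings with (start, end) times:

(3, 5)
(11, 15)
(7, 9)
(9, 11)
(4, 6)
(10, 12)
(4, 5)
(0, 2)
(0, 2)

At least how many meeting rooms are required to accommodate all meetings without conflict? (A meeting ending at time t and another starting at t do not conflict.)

3

starts: [0, 0, 3, 4, 4, 7, 9, 10, 11]
ends:   [2, 2, 5, 5, 6, 9, 11, 12, 15]
s0→1 s0→2 e2→1 e2→0 s3→1 s4→2 s4→3  — peak 3.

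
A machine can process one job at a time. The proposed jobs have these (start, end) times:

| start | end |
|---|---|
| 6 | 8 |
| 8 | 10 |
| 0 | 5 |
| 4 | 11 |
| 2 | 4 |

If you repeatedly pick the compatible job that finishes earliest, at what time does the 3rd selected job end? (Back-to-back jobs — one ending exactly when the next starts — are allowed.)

10

Sorted by end: (2,4)  (0,5)  (6,8)  (8,10)  (4,11)
take (2,4); take (6,8); take (8,10); skip (4,11).
Selected: (2,4) (6,8) (8,10)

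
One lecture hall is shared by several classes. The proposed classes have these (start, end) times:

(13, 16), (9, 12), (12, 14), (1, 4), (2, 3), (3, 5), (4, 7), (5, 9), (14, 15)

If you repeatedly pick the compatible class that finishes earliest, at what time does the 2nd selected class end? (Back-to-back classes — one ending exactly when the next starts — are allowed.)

Order by finish time; keep every interval that doesn't clash with the previous kept one.
By end time: (2,3), (1,4), (3,5), (4,7), (5,9), (9,12), (12,14), (14,15), (13,16).
Pick (2,3); next start ≥ 3 → (3,5); next start ≥ 5 → (5,9); next start ≥ 9 → (9,12); next start ≥ 12 → (12,14); next start ≥ 14 → (14,15).
Selected: (2,3) (3,5) (5,9) (9,12) (12,14) (14,15)

5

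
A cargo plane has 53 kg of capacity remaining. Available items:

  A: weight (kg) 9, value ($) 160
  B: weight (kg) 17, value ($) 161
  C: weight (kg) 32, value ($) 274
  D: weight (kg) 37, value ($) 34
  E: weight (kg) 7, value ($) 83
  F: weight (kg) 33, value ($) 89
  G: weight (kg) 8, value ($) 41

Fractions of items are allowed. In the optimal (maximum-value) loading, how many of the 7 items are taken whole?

Ratios (sorted): A 17.78, E 11.86, B 9.47, C 8.56, G 5.12, F 2.70, D 0.92
take A (9 @ 160); take E (7 @ 83); take B (17 @ 161); take 20/32 of C → 171.25. Capacity used 53/53.
3 item(s) taken whole; one partial (take 20/32 of C).

3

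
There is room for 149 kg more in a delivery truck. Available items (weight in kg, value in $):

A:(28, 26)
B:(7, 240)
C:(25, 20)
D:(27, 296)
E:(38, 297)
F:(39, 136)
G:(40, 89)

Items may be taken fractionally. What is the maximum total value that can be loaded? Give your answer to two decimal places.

1053.55

Greedy by value/weight ratio, highest first.
Order: B (240/7=34.29) > D (296/27=10.96) > E (297/38=7.82) > F (136/39=3.49) > G (89/40=2.23) > A (26/28=0.93) > C (20/25=0.80)
Fill: take B (7 @ 240) → take D (27 @ 296) → take E (38 @ 297) → take F (39 @ 136) → take 38/40 of G → 84.55; 149/149 used.
Total value = 1053.55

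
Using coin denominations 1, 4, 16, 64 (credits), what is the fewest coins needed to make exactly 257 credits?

Use the largest denomination that fits, subtract, and repeat.
257 = 4×64 + 1×1
Total coins = 4 + 1 = 5

5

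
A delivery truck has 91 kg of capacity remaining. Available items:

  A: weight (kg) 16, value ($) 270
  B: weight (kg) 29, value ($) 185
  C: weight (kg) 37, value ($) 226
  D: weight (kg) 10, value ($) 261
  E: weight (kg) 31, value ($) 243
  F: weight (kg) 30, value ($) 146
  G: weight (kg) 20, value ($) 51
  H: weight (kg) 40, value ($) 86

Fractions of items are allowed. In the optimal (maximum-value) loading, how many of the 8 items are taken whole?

Sort by value per unit weight and fill in that order.
Order: D (261/10=26.10) > A (270/16=16.88) > E (243/31=7.84) > B (185/29=6.38) > C (226/37=6.11) > F (146/30=4.87) > G (51/20=2.55) > H (86/40=2.15)
Fill: take D (10 @ 261) → take A (16 @ 270) → take E (31 @ 243) → take B (29 @ 185) → take 5/37 of C → 30.54; 91/91 used.
4 item(s) taken whole; one partial (take 5/37 of C).

4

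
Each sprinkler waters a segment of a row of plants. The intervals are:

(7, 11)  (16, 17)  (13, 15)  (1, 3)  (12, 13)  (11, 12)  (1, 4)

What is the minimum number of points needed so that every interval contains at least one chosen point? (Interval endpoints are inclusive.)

4

Sorted: [1,3] [1,4] [7,11] [11,12] [12,13] [13,15] [16,17]
{[1,3],[1,4]} hit by 3; {[7,11],[11,12]} hit by 11; {[12,13],[13,15]} hit by 13; {[16,17]} hit by 17.
Points: 3, 11, 13, 17 (4 total).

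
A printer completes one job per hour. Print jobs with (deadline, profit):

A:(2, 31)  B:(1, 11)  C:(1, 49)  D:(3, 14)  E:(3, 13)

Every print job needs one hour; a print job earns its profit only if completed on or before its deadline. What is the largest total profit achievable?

94

Take jobs in profit order; each goes to the latest open slot no later than its deadline.
Profit order: C=49 A=31 D=14 E=13 B=11
Assign: C→slot 1, A→slot 2, D→slot 3, E skipped, B skipped.
Slots: [1:C] [2:A] [3:D]
Profit = 49 + 31 + 14 = 94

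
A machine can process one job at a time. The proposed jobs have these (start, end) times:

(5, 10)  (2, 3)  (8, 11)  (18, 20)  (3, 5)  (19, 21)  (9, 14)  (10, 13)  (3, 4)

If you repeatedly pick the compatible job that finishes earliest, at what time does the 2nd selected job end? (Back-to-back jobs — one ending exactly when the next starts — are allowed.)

Greedy by earliest finish: after sorting by end time, pick each interval compatible with the last pick.
Sorted by end: (2,3)  (3,4)  (3,5)  (5,10)  (8,11)  (10,13)  (9,14)  (18,20)  (19,21)
take (2,3); take (3,4); take (5,10); skip (8,11); take (10,13); take (18,20).
Selected: (2,3) (3,4) (5,10) (10,13) (18,20)

4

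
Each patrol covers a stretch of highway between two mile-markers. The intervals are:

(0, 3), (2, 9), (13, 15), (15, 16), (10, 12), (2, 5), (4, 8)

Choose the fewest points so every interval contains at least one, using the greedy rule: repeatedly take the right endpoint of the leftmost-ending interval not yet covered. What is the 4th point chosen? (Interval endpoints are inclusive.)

Sort by right endpoint; whenever an interval is uncovered, place a point at its right end.
By right end: [0,3]  [2,5]  [4,8]  [2,9]  [10,12]  [13,15]  [15,16]
[0,3] uncovered → point at 3; [4,8] uncovered → point at 8; [10,12] uncovered → point at 12; [13,15] uncovered → point at 15.
Points: 3, 8, 12, 15 (4 total).

15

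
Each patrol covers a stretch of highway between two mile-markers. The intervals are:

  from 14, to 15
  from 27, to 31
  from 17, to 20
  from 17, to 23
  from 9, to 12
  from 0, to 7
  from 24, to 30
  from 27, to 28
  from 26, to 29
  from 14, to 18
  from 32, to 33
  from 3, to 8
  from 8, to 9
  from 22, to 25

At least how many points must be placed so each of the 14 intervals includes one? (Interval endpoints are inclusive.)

7

Sort by right endpoint; whenever an interval is uncovered, place a point at its right end.
Sorted: [0,7] [3,8] [8,9] [9,12] [14,15] [14,18] [17,20] [17,23] [22,25] [27,28] [26,29] [24,30] [27,31] [32,33]
{[0,7],[3,8]} hit by 7; {[8,9],[9,12]} hit by 9; {[14,15],[14,18]} hit by 15; {[17,20],[17,23]} hit by 20; {[22,25]} hit by 25; {[27,28],[26,29],[24,30],[27,31]} hit by 28; {[32,33]} hit by 33.
Points: 7, 9, 15, 20, 25, 28, 33 (7 total).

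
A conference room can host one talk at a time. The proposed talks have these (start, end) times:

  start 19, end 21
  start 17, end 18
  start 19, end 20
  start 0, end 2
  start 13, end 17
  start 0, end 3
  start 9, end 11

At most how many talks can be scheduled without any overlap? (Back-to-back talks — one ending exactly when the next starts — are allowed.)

5

Sort by end time and greedily take each interval whose start is ≥ the last chosen end.
By end time: (0,2), (0,3), (9,11), (13,17), (17,18), (19,20), (19,21).
Pick (0,2); next start ≥ 2 → (9,11); next start ≥ 11 → (13,17); next start ≥ 17 → (17,18); next start ≥ 18 → (19,20).
Selected 5 talks.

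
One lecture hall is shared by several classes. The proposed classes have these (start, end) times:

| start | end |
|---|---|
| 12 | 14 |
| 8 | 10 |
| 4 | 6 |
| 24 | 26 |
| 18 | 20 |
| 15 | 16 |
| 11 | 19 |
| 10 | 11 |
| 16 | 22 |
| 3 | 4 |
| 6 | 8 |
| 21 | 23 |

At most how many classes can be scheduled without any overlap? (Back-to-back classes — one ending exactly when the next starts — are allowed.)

10

Sort by end time and greedily take each interval whose start is ≥ the last chosen end.
Sorted by end: (3,4)  (4,6)  (6,8)  (8,10)  (10,11)  (12,14)  (15,16)  (11,19)  (18,20)  (16,22)  (21,23)  (24,26)
take (3,4); take (4,6); take (6,8); take (8,10); take (10,11); take (12,14); take (15,16); take (18,20); take (21,23); take (24,26).
Selected 10 classes.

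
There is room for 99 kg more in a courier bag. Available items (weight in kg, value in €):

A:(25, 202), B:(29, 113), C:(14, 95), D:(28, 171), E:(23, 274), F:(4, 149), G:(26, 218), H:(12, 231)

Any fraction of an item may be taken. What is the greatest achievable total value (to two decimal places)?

Sort by value per unit weight and fill in that order.
Order: F (149/4=37.25) > H (231/12=19.25) > E (274/23=11.91) > G (218/26=8.38) > A (202/25=8.08) > C (95/14=6.79) > D (171/28=6.11) > B (113/29=3.90)
Fill: take F (4 @ 149) → take H (12 @ 231) → take E (23 @ 274) → take G (26 @ 218) → take A (25 @ 202) → take 9/14 of C → 61.07; 99/99 used.
Total value = 1135.07

1135.07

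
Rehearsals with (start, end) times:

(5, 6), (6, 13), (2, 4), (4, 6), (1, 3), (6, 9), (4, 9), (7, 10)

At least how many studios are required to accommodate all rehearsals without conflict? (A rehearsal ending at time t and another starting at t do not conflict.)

4

Events (time:±→running): 1:+→1 2:+→2 3:-→1 4:-→0 4:+→1 4:+→2 5:+→3 6:-→2 6:-→1 6:+→2 6:+→3 7:+→4 … peak 4.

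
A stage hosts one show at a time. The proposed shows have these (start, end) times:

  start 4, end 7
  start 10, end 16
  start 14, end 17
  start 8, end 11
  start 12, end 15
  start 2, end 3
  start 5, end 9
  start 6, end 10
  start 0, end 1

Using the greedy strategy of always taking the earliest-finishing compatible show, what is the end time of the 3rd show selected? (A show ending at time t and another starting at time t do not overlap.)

7

Order by finish time; keep every interval that doesn't clash with the previous kept one.
Sorted by end: (0,1)  (2,3)  (4,7)  (5,9)  (6,10)  (8,11)  (12,15)  (10,16)  (14,17)
take (0,1); take (2,3); take (4,7); skip (6,10); take (8,11); take (12,15).
Selected: (0,1) (2,3) (4,7) (8,11) (12,15)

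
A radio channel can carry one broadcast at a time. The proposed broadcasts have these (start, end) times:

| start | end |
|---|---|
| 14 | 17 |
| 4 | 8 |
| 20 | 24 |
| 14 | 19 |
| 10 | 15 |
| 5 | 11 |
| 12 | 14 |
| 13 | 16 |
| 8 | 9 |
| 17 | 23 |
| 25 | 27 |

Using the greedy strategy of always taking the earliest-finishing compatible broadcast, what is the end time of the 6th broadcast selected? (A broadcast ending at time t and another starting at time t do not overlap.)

Sort by end time and greedily take each interval whose start is ≥ the last chosen end.
Sorted by end: (4,8)  (8,9)  (5,11)  (12,14)  (10,15)  (13,16)  (14,17)  (14,19)  (17,23)  (20,24)  (25,27)
take (4,8); take (8,9); take (12,14); skip (13,16); take (14,17); take (17,23); skip (20,24); take (25,27).
Selected: (4,8) (8,9) (12,14) (14,17) (17,23) (25,27)

27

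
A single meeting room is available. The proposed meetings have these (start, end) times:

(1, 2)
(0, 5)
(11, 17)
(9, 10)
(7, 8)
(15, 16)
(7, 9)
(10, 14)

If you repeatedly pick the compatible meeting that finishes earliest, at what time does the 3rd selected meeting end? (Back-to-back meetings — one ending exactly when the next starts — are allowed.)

10

Order by finish time; keep every interval that doesn't clash with the previous kept one.
Sorted by end: (1,2)  (0,5)  (7,8)  (7,9)  (9,10)  (10,14)  (15,16)  (11,17)
take (1,2); take (7,8); skip (7,9); take (9,10); take (10,14); take (15,16).
Selected: (1,2) (7,8) (9,10) (10,14) (15,16)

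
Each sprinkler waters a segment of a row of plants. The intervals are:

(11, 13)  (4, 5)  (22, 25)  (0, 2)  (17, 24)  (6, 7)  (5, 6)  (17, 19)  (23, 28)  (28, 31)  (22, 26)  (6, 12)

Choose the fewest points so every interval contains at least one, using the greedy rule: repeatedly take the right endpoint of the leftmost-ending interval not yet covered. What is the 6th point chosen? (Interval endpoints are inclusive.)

Process intervals by earliest right end; each time one isn't hit yet, stab at its right endpoint.
Sorted: [0,2] [4,5] [5,6] [6,7] [6,12] [11,13] [17,19] [17,24] [22,25] [22,26] [23,28] [28,31]
{[0,2]} hit by 2; {[4,5],[5,6]} hit by 5; {[6,7],[6,12]} hit by 7; {[11,13]} hit by 13; {[17,19],[17,24]} hit by 19; {[22,25],[22,26],[23,28]} hit by 25; {[28,31]} hit by 31.
Points: 2, 5, 7, 13, 19, 25, 31 (7 total).

25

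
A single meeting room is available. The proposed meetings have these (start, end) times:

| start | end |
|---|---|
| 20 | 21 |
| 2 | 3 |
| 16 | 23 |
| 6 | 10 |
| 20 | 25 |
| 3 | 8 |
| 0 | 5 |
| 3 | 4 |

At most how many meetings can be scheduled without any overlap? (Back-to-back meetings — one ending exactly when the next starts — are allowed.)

4

Greedy by earliest finish: after sorting by end time, pick each interval compatible with the last pick.
By end time: (2,3), (3,4), (0,5), (3,8), (6,10), (20,21), (16,23), (20,25).
Pick (2,3); next start ≥ 3 → (3,4); next start ≥ 4 → (6,10); next start ≥ 10 → (20,21).
Selected 4 meetings.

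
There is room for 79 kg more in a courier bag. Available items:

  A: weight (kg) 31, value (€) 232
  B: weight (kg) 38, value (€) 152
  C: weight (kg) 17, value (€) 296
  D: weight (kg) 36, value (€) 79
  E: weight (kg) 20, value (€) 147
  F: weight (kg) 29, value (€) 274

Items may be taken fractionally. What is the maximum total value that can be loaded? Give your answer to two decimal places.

816.70

Greedy by value/weight ratio, highest first.
Ratios (sorted): C 17.41, F 9.45, A 7.48, E 7.35, B 4.00, D 2.19
take C (17 @ 296); take F (29 @ 274); take A (31 @ 232); take 2/20 of E → 14.70. Capacity used 79/79.
Total value = 816.70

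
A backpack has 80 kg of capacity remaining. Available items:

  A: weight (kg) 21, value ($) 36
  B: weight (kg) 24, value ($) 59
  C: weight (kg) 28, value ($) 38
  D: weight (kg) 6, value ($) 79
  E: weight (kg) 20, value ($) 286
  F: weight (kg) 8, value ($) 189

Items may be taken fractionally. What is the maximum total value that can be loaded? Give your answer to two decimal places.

Sort by value per unit weight and fill in that order.
Order: F (189/8=23.62) > E (286/20=14.30) > D (79/6=13.17) > B (59/24=2.46) > A (36/21=1.71) > C (38/28=1.36)
Fill: take F (8 @ 189) → take E (20 @ 286) → take D (6 @ 79) → take B (24 @ 59) → take A (21 @ 36) → take 1/28 of C → 1.36; 80/80 used.
Total value = 650.36

650.36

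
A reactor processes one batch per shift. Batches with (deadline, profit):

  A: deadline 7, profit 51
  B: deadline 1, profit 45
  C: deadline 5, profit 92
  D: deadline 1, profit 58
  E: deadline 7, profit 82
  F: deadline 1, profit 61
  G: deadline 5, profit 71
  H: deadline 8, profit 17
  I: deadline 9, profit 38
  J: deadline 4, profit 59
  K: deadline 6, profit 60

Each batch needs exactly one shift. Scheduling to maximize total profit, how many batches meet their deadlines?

9

Take jobs in profit order; each goes to the latest open slot no later than its deadline.
By profit: C(d5,92), E(d7,82), G(d5,71), F(d1,61), K(d6,60), J(d4,59), D(d1,58), A(d7,51), B(d1,45), I(d9,38), H(d8,17)
C→slot 5; E→slot 7; G→slot 4; F→slot 1; K→slot 6; J→slot 3; D skipped; A→slot 2; B skipped; I→slot 9; H→slot 8.
9 of 11 scheduled.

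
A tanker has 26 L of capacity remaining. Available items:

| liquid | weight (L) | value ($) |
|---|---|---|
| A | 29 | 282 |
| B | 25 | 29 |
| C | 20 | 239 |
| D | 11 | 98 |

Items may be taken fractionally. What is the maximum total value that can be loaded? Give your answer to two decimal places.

297.34

Greedy by value/weight ratio, highest first.
Ratios (sorted): C 11.95, A 9.72, D 8.91, B 1.16
take C (20 @ 239); take 6/29 of A → 58.34. Capacity used 26/26.
Total value = 297.34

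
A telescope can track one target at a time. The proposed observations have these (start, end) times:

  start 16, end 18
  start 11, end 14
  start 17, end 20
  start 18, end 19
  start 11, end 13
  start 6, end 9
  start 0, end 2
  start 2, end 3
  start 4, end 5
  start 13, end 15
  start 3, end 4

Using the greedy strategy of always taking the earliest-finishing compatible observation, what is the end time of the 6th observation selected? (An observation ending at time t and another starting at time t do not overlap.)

13

Sorted by end: (0,2)  (2,3)  (3,4)  (4,5)  (6,9)  (11,13)  (11,14)  (13,15)  (16,18)  (18,19)  (17,20)
take (0,2); take (2,3); take (3,4); take (4,5); take (6,9); take (11,13); take (13,15); take (16,18); take (18,19); skip (17,20).
Selected: (0,2) (2,3) (3,4) (4,5) (6,9) (11,13) (13,15) (16,18) (18,19)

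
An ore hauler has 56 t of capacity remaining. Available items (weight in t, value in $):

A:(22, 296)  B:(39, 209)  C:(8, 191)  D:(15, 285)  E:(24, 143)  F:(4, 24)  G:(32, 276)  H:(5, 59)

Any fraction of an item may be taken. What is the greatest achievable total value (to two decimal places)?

Greedy by value/weight ratio, highest first.
Ratios (sorted): C 23.88, D 19.00, A 13.45, H 11.80, G 8.62, F 6.00, E 5.96, B 5.36
take C (8 @ 191); take D (15 @ 285); take A (22 @ 296); take H (5 @ 59); take 6/32 of G → 51.75. Capacity used 56/56.
Total value = 882.75

882.75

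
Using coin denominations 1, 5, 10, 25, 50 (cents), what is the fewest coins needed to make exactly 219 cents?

10

Greedy: take as many of the largest coin as possible, then repeat with the remainder.
219 − 4×50→19 − 1×10→9 − 1×5→4 − 4×1→0
Total coins = 4 + 1 + 1 + 4 = 10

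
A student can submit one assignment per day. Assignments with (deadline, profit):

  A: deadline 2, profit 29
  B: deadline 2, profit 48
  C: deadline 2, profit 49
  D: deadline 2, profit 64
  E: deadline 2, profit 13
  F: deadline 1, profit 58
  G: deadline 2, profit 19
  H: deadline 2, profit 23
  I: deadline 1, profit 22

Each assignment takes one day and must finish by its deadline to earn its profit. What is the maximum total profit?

122

By profit: D(d2,64), F(d1,58), C(d2,49), B(d2,48), A(d2,29), H(d2,23), I(d1,22), G(d2,19), E(d2,13)
D→slot 2; F→slot 1; C skipped; B skipped; A skipped; H skipped; I skipped; G skipped; E skipped.
Profit = 58 + 64 = 122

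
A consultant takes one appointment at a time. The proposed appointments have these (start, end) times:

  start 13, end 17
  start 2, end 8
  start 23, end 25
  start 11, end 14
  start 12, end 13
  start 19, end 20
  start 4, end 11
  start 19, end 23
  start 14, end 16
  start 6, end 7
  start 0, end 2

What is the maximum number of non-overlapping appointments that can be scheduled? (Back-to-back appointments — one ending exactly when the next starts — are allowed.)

6

Order by finish time; keep every interval that doesn't clash with the previous kept one.
By end time: (0,2), (6,7), (2,8), (4,11), (12,13), (11,14), (14,16), (13,17), (19,20), (19,23), (23,25).
Pick (0,2); next start ≥ 2 → (6,7); next start ≥ 7 → (12,13); next start ≥ 13 → (14,16); next start ≥ 16 → (19,20); next start ≥ 20 → (23,25).
Selected 6 appointments.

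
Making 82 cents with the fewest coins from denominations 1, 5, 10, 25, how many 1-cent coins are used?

2

Use the largest denomination that fits, subtract, and repeat.
82 = 3×25 + 1×5 + 2×1
Count of 1: 2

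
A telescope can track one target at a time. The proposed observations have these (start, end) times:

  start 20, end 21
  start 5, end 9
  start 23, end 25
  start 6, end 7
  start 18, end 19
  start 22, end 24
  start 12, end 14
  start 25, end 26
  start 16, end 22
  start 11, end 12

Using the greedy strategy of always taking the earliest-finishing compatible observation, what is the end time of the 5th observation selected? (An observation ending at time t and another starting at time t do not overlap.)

Sorted by end: (6,7)  (5,9)  (11,12)  (12,14)  (18,19)  (20,21)  (16,22)  (22,24)  (23,25)  (25,26)
take (6,7); skip (5,9); take (11,12); take (12,14); take (18,19); take (20,21); take (22,24); skip (23,25); take (25,26).
Selected: (6,7) (11,12) (12,14) (18,19) (20,21) (22,24) (25,26)

21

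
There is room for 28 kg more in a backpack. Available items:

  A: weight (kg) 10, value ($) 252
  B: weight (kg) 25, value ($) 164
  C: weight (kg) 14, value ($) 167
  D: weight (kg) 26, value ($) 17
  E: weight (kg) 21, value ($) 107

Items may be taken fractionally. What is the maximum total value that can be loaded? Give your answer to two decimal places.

Ratios (sorted): A 25.20, C 11.93, B 6.56, E 5.10, D 0.65
take A (10 @ 252); take C (14 @ 167); take 4/25 of B → 26.24. Capacity used 28/28.
Total value = 445.24

445.24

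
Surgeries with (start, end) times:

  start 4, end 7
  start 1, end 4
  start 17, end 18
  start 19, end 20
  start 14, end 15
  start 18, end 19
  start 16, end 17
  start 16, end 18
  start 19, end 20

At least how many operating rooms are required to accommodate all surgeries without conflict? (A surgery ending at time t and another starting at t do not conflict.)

Events (time:±→running): 1:+→1 4:-→0 4:+→1 7:-→0 14:+→1 15:-→0 16:+→1 16:+→2 … peak 2.

2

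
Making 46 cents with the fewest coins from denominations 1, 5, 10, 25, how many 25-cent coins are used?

46 − 1×25→21 − 2×10→1 − 1×1→0
Count of 25: 1

1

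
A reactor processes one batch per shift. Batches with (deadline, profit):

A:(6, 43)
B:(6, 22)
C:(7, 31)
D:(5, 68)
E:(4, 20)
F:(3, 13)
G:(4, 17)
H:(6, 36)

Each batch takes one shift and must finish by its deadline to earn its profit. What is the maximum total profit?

Sort by profit descending; place each in the latest free slot ≤ its deadline.
By profit: D(d5,68), A(d6,43), H(d6,36), C(d7,31), B(d6,22), E(d4,20), G(d4,17), F(d3,13)
D→slot 5; A→slot 6; H→slot 4; C→slot 7; B→slot 3; E→slot 2; G→slot 1; F skipped.
Profit = 17 + 20 + 22 + 36 + 68 + 43 + 31 = 237

237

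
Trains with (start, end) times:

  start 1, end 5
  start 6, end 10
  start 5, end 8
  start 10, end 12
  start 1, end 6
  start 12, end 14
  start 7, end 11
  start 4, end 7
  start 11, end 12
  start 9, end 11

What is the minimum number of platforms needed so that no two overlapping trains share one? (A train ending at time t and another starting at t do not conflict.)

3

The answer is the maximum number of intervals overlapping at any instant.
Events (time:±→running): 1:+→1 1:+→2 4:+→3 … peak 3.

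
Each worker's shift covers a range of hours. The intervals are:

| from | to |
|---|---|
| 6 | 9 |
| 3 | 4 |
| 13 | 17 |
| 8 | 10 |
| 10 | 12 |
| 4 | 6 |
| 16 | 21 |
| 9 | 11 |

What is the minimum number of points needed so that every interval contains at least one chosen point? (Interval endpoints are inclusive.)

Sort by right endpoint; whenever an interval is uncovered, place a point at its right end.
Sorted: [3,4] [4,6] [6,9] [8,10] [9,11] [10,12] [13,17] [16,21]
{[3,4],[4,6]} hit by 4; {[6,9],[8,10],[9,11]} hit by 9; {[10,12]} hit by 12; {[13,17],[16,21]} hit by 17.
Points: 4, 9, 12, 17 (4 total).

4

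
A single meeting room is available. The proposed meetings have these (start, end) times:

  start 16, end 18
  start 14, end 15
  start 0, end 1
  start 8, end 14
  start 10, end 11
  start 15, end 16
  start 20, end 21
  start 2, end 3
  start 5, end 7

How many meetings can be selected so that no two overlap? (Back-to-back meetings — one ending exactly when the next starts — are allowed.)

8

By end time: (0,1), (2,3), (5,7), (10,11), (8,14), (14,15), (15,16), (16,18), (20,21).
Pick (0,1); next start ≥ 1 → (2,3); next start ≥ 3 → (5,7); next start ≥ 7 → (10,11); next start ≥ 11 → (14,15); next start ≥ 15 → (15,16); next start ≥ 16 → (16,18); next start ≥ 18 → (20,21).
Selected 8 meetings.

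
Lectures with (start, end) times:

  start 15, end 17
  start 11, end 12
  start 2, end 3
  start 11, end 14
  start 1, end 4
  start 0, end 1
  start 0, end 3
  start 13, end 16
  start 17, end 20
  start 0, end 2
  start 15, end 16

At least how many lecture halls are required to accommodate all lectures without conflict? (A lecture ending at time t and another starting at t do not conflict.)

3

Count concurrent intervals with a sweep; the peak is the room count.
starts: [0, 0, 0, 1, 2, 11, 11, 13, 15, 15, 17]
ends:   [1, 2, 3, 3, 4, 12, 14, 16, 16, 17, 20]
s0→1 s0→2 s0→3  — peak 3.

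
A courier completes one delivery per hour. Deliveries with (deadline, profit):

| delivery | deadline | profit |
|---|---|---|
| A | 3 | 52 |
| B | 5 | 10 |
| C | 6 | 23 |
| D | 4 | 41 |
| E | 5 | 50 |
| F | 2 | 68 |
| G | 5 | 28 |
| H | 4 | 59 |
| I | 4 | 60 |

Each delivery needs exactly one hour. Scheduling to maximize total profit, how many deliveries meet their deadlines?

Profit order: F=68 I=60 H=59 A=52 E=50 D=41 G=28 C=23 B=10
Assign: F→slot 2, I→slot 4, H→slot 3, A→slot 1, E→slot 5, D skipped, G skipped, C→slot 6, B skipped.
Slots: [1:A] [2:F] [3:H] [4:I] [5:E] [6:C]
6 of 9 scheduled.

6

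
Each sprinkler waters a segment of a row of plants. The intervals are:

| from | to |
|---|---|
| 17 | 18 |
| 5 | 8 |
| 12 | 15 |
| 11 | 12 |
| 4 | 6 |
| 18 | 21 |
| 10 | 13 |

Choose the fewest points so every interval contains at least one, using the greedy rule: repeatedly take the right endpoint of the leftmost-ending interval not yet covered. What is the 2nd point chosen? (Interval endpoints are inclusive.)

12

Sort by right endpoint; whenever an interval is uncovered, place a point at its right end.
By right end: [4,6]  [5,8]  [11,12]  [10,13]  [12,15]  [17,18]  [18,21]
[4,6] uncovered → point at 6; [11,12] uncovered → point at 12; [17,18] uncovered → point at 18.
Points: 6, 12, 18 (3 total).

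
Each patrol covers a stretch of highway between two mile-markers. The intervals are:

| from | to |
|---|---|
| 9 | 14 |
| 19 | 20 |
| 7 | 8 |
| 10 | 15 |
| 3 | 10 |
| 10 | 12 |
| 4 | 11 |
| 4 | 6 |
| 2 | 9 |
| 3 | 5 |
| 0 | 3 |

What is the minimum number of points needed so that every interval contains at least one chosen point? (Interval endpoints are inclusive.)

Process intervals by earliest right end; each time one isn't hit yet, stab at its right endpoint.
By right end: [0,3]  [3,5]  [4,6]  [7,8]  [2,9]  [3,10]  [4,11]  [10,12]  [9,14]  [10,15]  [19,20]
[0,3] uncovered → point at 3; [4,6] uncovered → point at 6; [7,8] uncovered → point at 8; [10,12] uncovered → point at 12; [19,20] uncovered → point at 20.
Points: 3, 6, 8, 12, 20 (5 total).

5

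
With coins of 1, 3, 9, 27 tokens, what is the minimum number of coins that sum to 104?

8

Use the largest denomination that fits, subtract, and repeat.
104 − 3×27→23 − 2×9→5 − 1×3→2 − 2×1→0
Total coins = 3 + 2 + 1 + 2 = 8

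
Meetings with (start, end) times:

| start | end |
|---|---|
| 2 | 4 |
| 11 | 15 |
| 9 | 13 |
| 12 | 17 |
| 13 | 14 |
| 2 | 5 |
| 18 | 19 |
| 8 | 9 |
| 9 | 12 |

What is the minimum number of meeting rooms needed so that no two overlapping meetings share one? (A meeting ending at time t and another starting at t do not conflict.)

Count concurrent intervals with a sweep; the peak is the room count.
starts: [2, 2, 8, 9, 9, 11, 12, 13, 18]
ends:   [4, 5, 9, 12, 13, 14, 15, 17, 19]
s2→1 s2→2 e4→1 e5→0 s8→1 e9→0 s9→1 s9→2 s11→3  — peak 3.

3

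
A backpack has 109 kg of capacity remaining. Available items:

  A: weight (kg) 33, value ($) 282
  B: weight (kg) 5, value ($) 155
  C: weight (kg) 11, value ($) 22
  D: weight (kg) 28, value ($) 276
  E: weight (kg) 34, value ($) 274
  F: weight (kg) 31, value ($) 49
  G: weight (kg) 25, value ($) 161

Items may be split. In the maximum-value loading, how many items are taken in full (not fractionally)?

4

Ratios (sorted): B 31.00, D 9.86, A 8.55, E 8.06, G 6.44, C 2.00, F 1.58
take B (5 @ 155); take D (28 @ 276); take A (33 @ 282); take E (34 @ 274); take 9/25 of G → 57.96. Capacity used 109/109.
4 item(s) taken whole; one partial (take 9/25 of G).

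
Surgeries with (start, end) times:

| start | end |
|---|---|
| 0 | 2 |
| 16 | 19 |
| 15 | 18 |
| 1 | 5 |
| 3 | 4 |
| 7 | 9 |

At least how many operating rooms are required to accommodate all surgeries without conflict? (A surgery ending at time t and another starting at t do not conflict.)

starts: [0, 1, 3, 7, 15, 16]
ends:   [2, 4, 5, 9, 18, 19]
s0→1 s1→2  — peak 2.

2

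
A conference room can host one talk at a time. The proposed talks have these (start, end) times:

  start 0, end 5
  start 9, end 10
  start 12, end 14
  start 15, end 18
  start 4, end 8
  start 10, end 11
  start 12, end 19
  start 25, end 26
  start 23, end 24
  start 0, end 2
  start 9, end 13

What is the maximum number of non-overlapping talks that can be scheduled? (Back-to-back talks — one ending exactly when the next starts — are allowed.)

8

Sorted by end: (0,2)  (0,5)  (4,8)  (9,10)  (10,11)  (9,13)  (12,14)  (15,18)  (12,19)  (23,24)  (25,26)
take (0,2); skip (0,5); take (4,8); take (9,10); take (10,11); take (12,14); take (15,18); take (23,24); take (25,26).
Selected 8 talks.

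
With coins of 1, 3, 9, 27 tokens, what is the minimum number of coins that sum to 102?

Greedy: take as many of the largest coin as possible, then repeat with the remainder.
102 − 3×27→21 − 2×9→3 − 1×3→0
Total coins = 3 + 2 + 1 = 6

6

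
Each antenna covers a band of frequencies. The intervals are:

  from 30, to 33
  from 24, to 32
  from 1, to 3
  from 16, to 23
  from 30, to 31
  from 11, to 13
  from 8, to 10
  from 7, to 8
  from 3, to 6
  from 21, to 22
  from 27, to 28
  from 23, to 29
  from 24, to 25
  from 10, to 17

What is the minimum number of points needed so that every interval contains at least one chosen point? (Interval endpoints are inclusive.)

7

Sorted: [1,3] [3,6] [7,8] [8,10] [11,13] [10,17] [21,22] [16,23] [24,25] [27,28] [23,29] [30,31] [24,32] [30,33]
{[1,3],[3,6]} hit by 3; {[7,8],[8,10]} hit by 8; {[11,13],[10,17]} hit by 13; {[21,22],[16,23]} hit by 22; {[24,25]} hit by 25; {[27,28],[23,29]} hit by 28; {[30,31],[24,32],[30,33]} hit by 31.
Points: 3, 8, 13, 22, 25, 28, 31 (7 total).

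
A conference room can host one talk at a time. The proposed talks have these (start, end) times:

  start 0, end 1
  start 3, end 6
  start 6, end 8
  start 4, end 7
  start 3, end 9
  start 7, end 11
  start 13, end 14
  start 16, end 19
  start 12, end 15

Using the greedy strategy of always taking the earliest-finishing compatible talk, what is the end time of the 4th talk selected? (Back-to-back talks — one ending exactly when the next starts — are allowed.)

14

Sorted by end: (0,1)  (3,6)  (4,7)  (6,8)  (3,9)  (7,11)  (13,14)  (12,15)  (16,19)
take (0,1); take (3,6); take (6,8); skip (7,11); take (13,14); take (16,19).
Selected: (0,1) (3,6) (6,8) (13,14) (16,19)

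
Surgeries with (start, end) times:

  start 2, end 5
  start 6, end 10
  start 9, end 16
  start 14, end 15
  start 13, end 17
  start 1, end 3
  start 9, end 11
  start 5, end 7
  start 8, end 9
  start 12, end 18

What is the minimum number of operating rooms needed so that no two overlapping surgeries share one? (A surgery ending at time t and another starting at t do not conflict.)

Count concurrent intervals with a sweep; the peak is the room count.
starts: [1, 2, 5, 6, 8, 9, 9, 12, 13, 14]
ends:   [3, 5, 7, 9, 10, 11, 15, 16, 17, 18]
s1→1 s2→2 e3→1 e5→0 s5→1 s6→2 e7→1 s8→2 e9→1 s9→2 s9→3 e10→2 e11→1 s12→2 s13→3 s14→4  — peak 4.

4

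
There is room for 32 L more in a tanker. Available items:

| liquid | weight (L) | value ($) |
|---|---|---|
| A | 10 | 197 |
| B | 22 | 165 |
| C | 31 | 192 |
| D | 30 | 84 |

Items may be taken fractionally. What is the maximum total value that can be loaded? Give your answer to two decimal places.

Ratios (sorted): A 19.70, B 7.50, C 6.19, D 2.80
take A (10 @ 197); take B (22 @ 165). Capacity used 32/32.
Total value = 362.00

362.00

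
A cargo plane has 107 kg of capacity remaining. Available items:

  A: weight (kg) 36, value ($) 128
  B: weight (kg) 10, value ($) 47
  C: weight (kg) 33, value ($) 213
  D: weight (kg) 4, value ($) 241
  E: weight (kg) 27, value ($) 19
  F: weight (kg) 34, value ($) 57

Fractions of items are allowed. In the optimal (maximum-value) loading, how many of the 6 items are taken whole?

Order: D (241/4=60.25) > C (213/33=6.45) > B (47/10=4.70) > A (128/36=3.56) > F (57/34=1.68) > E (19/27=0.70)
Fill: take D (4 @ 241) → take C (33 @ 213) → take B (10 @ 47) → take A (36 @ 128) → take 24/34 of F → 40.24; 107/107 used.
4 item(s) taken whole; one partial (take 24/34 of F).

4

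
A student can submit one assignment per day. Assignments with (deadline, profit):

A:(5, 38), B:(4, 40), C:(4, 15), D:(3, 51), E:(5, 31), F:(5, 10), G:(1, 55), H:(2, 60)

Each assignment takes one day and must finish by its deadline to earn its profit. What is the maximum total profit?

244

Take jobs in profit order; each goes to the latest open slot no later than its deadline.
By profit: H(d2,60), G(d1,55), D(d3,51), B(d4,40), A(d5,38), E(d5,31), C(d4,15), F(d5,10)
H→slot 2; G→slot 1; D→slot 3; B→slot 4; A→slot 5; E skipped; C skipped; F skipped.
Profit = 55 + 60 + 51 + 40 + 38 = 244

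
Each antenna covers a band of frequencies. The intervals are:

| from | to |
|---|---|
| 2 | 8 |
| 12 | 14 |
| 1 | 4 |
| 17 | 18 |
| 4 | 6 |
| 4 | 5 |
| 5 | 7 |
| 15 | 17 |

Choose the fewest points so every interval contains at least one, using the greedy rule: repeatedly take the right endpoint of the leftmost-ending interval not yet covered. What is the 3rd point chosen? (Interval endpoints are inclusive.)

Sort by right endpoint; whenever an interval is uncovered, place a point at its right end.
By right end: [1,4]  [4,5]  [4,6]  [5,7]  [2,8]  [12,14]  [15,17]  [17,18]
[1,4] uncovered → point at 4; [5,7] uncovered → point at 7; [12,14] uncovered → point at 14; [15,17] uncovered → point at 17.
Points: 4, 7, 14, 17 (4 total).

14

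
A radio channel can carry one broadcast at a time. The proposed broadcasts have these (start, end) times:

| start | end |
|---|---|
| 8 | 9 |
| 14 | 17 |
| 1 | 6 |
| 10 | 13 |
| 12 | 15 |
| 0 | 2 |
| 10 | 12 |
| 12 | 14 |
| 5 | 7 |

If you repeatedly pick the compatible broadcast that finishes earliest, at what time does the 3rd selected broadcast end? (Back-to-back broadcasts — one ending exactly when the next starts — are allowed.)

Greedy by earliest finish: after sorting by end time, pick each interval compatible with the last pick.
Sorted by end: (0,2)  (1,6)  (5,7)  (8,9)  (10,12)  (10,13)  (12,14)  (12,15)  (14,17)
take (0,2); take (5,7); take (8,9); take (10,12); skip (10,13); take (12,14); take (14,17).
Selected: (0,2) (5,7) (8,9) (10,12) (12,14) (14,17)

9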